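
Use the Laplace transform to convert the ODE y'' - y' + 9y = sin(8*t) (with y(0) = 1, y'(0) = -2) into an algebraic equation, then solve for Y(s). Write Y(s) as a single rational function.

Y(s) = (s^3 - 3*s^2 + 64*s - 184)/(s^4 - s^3 + 73*s^2 - 64*s + 576)

Apply the Laplace transform to the equation.
The derivative rules (L{y''} = s^2 Y - s·y(0) - y'(0) and L{y'} = sY - y(0), with y(0) = 1, y'(0) = -2) turn the left side into (s^2 - s + 9)Y - (s - 3).
The right side is L{sin(8*t)} = 8/(s^2 + 64).
So (s^2 - s + 9)Y = 8/(s^2 + 64) + (s - 3).
Solve for Y(s) and write it as one ratio of polynomials.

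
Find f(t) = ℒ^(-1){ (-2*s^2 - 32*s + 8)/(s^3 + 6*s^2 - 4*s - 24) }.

Factor the denominator: s^3 + 6*s^2 - 4*s - 24 = (s - 2)*(s + 2)*(s + 6).
Partial fraction decomposition gives [4/(s + 6)] + [-4/(s + 2)] + [-2/(s - 2)].
Invert each term: 4/(s + 6) ↔ 4e^(-6t); -4/(s + 2) ↔ -4e^(-2t); -2/(s - 2) ↔ -2e^(2t).

f(t) = -2*exp(2*t) - 4*exp(-2*t) + 4*exp(-6*t)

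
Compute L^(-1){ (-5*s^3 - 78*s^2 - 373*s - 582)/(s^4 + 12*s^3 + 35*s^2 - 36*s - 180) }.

-6*exp(2*t) + exp(-3*t) - 3*exp(-5*t) + 3*exp(-6*t)

Factor the denominator: s^4 + 12*s^3 + 35*s^2 - 36*s - 180 = (s - 2)*(s + 3)*(s + 5)*(s + 6).
Partial fraction decomposition gives [1/(s + 3)] + [3/(s + 6)] + [-3/(s + 5)] + [-6/(s - 2)].
Invert each term: 1/(s + 3) ↔ e^(-3t); 3/(s + 6) ↔ 3e^(-6t); -3/(s + 5) ↔ -3e^(-5t); -6/(s - 2) ↔ -6e^(2t).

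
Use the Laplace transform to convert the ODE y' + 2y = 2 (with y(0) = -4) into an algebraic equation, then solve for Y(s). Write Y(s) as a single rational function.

Apply the Laplace transform to the equation.
The derivative rules (L{y'} = sY - y(0) = sY - (-4)) turn the left side into (s + 2)Y - (-4).
The right side is L{2} = 2/s.
So (s + 2)Y = 2/s + (-4).
Isolate Y and clear denominators.

Y(s) = (-4*s + 2)/(s^2 + 2*s)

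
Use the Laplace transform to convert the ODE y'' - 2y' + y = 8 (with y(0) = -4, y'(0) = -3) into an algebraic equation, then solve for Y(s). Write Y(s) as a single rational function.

Y(s) = (-4*s^2 + 5*s + 8)/(s^3 - 2*s^2 + s)

Take the Laplace transform of both sides.
Using L{y''} = s^2 Y - s·y(0) - y'(0) and L{y'} = sY - y(0), with y(0) = -4, y'(0) = -3, the left side becomes (s^2 - 2*s + 1)Y - (-4*s + 5).
The right side is L{8} = 8/s.
So (s^2 - 2*s + 1)Y = 8/s + (-4*s + 5).
Isolate Y and clear denominators.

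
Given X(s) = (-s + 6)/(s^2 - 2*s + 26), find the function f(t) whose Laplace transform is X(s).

f(t) = exp(t)*sin(5*t) - exp(t)*cos(5*t)

Complete the square in the denominator: s^2 - 2*s + 26 = (s - 1)^2 + 5^2.
Split the numerator to match: -s + 6 = -1·(s - 1) + 1·5.
Invert each term: -1·(s - 1)/((s - 1)^2 + 25) ↔ -e^(t)cos(5t); 1·5/((s - 1)^2 + 25) ↔ e^(t)sin(5t).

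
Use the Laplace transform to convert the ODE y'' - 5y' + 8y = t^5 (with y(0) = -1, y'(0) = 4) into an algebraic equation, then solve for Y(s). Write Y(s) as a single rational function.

Laplace-transform each side.
With L{y''} = s^2 Y - s·y(0) - y'(0) and L{y'} = sY - y(0), with y(0) = -1, y'(0) = 4: the LHS transforms to (s^2 - 5*s + 8)Y - (-s + 9).
The right side is L{t^5} = 120/s^6.
So (s^2 - 5*s + 8)Y = 120/s^6 + (-s + 9).
Divide through and combine into a single rational function.

Y(s) = (-s^7 + 9*s^6 + 120)/(s^8 - 5*s^7 + 8*s^6)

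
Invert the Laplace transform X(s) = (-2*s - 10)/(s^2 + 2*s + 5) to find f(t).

f(t) = -4*exp(-t)*sin(2*t) - 2*exp(-t)*cos(2*t)

Complete the square in the denominator: s^2 + 2*s + 5 = (s + 1)^2 + 2^2.
Split the numerator to match: -2*s - 10 = -2·(s + 1) - 4·2.
Invert each term: -2·(s + 1)/((s + 1)^2 + 4) ↔ -2e^(-t)cos(2t); -4·2/((s + 1)^2 + 4) ↔ -4e^(-t)sin(2t).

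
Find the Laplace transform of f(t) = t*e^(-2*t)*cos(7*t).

(s - 5)*(s + 9)/(s^2 + 4*s + 53)^2

L{cos(7t)} = s/(s^2 + 49).
Multiplying by e^(-2t) shifts s → s + 2, so L{e^(-2*t)*cos(7*t)} = (s + 2)/((s + 2)^2 + 49).
Then apply L{t·g(t)} = -d/ds[G(s)] with G(s) = (s + 2)/((s + 2)^2 + 49):
differentiating 1 time and applying the sign gives (s - 5)*(s + 9)/(s^2 + 4*s + 53)^2.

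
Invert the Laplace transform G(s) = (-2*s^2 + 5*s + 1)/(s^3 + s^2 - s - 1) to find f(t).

f(t) = 3*t*exp(-t) + exp(t) - 3*exp(-t)

Factor the denominator: s^3 + s^2 - s - 1 = (s - 1)*(s + 1)^2.
Partial fraction decomposition gives [-3/(s + 1)] + [3/(s + 1)^2] + [1/(s - 1)].
Invert each term: -3/(s + 1) ↔ -3e^(-t); 3/(s + 1)^2 ↔ 3t·e^(-t); 1/(s - 1) ↔ e^(t).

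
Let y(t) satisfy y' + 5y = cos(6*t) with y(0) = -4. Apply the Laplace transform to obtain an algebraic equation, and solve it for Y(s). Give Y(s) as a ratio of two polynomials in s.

Y(s) = (-4*s^2 + s - 144)/(s^3 + 5*s^2 + 36*s + 180)

Apply the Laplace transform to the equation.
With L{y'} = sY - y(0) = sY - (-4): the LHS transforms to (s + 5)Y - (-4).
The right side is L{cos(6*t)} = s/(s^2 + 36).
So (s + 5)Y = s/(s^2 + 36) + (-4).
Solve for Y(s) and write it as one ratio of polynomials.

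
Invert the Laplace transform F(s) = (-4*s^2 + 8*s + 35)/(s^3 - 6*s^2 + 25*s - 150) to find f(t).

f(t) = -exp(6*t) - 2*sin(5*t) - 3*cos(5*t)

Factor the denominator: s^3 - 6*s^2 + 25*s - 150 = (s - 6)*(s^2 + 25).
Partial fraction decomposition gives [-1/(s - 6)] + [-3*s/(s^2 + 25)] + [-10/(s^2 + 25)].
Invert each term: -1/(s - 6) ↔ -e^(6t); -3·s/(s^2 + 25) ↔ -3cos(5t); -2·5/(s^2 + 25) ↔ -2sin(5t).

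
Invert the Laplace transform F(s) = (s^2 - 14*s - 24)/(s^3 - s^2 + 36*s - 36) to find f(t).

Factor the denominator: s^3 - s^2 + 36*s - 36 = (s - 1)*(s^2 + 36).
Partial fraction decomposition gives [-1/(s - 1)] + [2*s/(s^2 + 36)] + [-12/(s^2 + 36)].
Invert each term: -1/(s - 1) ↔ -e^(t); 2·s/(s^2 + 36) ↔ 2cos(6t); -2·6/(s^2 + 36) ↔ -2sin(6t).

f(t) = -exp(t) - 2*sin(6*t) + 2*cos(6*t)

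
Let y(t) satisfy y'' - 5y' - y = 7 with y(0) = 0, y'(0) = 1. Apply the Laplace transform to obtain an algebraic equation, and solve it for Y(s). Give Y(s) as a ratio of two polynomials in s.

Y(s) = (s + 7)/(s^3 - 5*s^2 - s)

Take the Laplace transform of both sides.
With L{y''} = s^2 Y - s·y(0) - y'(0) and L{y'} = sY - y(0), with y(0) = 0, y'(0) = 1: the LHS transforms to (s^2 - 5*s - 1)Y - (1).
The right side is L{7} = 7/s.
So (s^2 - 5*s - 1)Y = 7/s + (1).
Divide through and combine into a single rational function.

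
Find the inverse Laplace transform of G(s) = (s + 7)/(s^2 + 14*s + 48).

Rewrite the denominator: s^2 + 14*s + 48 = (s + 7)^2 - 1.
The form in (s + 7) signals a first-shifting-theorem factor e^(-7t).
Since L{cosh(t)} = s/(s^2 - 1), the inverse is e^(-7*t)*cosh(t).

exp(-7*t)*cosh(t)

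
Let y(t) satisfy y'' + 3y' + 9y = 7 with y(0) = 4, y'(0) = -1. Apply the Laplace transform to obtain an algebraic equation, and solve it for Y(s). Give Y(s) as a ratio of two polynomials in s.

Laplace-transform each side.
With L{y''} = s^2 Y - s·y(0) - y'(0) and L{y'} = sY - y(0), with y(0) = 4, y'(0) = -1: the LHS transforms to (s^2 + 3*s + 9)Y - (4*s + 11).
The right side is L{7} = 7/s.
So (s^2 + 3*s + 9)Y = 7/s + (4*s + 11).
Divide through and combine into a single rational function.

Y(s) = (4*s^2 + 11*s + 7)/(s^3 + 3*s^2 + 9*s)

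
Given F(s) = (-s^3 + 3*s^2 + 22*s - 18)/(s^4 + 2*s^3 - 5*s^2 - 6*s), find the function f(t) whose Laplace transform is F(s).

f(t) = exp(2*t) + 3 - 6*exp(-t) + exp(-3*t)

Factor the denominator: s^4 + 2*s^3 - 5*s^2 - 6*s = s*(s - 2)*(s + 1)*(s + 3).
Partial fraction decomposition gives [1/(s + 3)] + [3/s] + [-6/(s + 1)] + [1/(s - 2)].
Invert each term: 1/(s + 3) ↔ e^(-3t); 3/(s - 0) ↔ 3e^(0t); -6/(s + 1) ↔ -6e^(-t); 1/(s - 2) ↔ e^(2t).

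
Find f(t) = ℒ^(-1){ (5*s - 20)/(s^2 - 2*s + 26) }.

Complete the square in the denominator: s^2 - 2*s + 26 = (s - 1)^2 + 5^2.
Split the numerator to match: 5*s - 20 = 5·(s - 1) - 3·5.
Invert each term: 5·(s - 1)/((s - 1)^2 + 25) ↔ 5e^(t)cos(5t); -3·5/((s - 1)^2 + 25) ↔ -3e^(t)sin(5t).

f(t) = -3*exp(t)*sin(5*t) + 5*exp(t)*cos(5*t)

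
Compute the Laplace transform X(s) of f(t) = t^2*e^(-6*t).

L{e^(-6t)} = 1/(s + 6).
Then apply L{t^2·g(t)} = (-1)^2 d^2/ds^2[G(s)] with G(s) = 1/(s + 6):
differentiating 2 times and applying the sign gives 2/(s + 6)^3.

X(s) = 2/(s + 6)^3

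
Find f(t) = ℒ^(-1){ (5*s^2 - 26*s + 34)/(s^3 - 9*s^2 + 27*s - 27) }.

f(t) = t^2*exp(3*t)/2 + 4*t*exp(3*t) + 5*exp(3*t)

Factor the denominator: s^3 - 9*s^2 + 27*s - 27 = (s - 3)^3.
Partial fraction decomposition gives [5/(s - 3)] + [4/(s - 3)^2] + [(s - 3)^(-3)].
Invert each term: 5/(s - 3) ↔ 5e^(3t); 4/(s - 3)^2 ↔ 4t·e^(3t); 1/(s - 3)^3 ↔ (1/2)t^2·e^(3t).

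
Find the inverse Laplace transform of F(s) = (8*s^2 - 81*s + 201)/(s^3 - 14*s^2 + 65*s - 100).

Factor the denominator: s^3 - 14*s^2 + 65*s - 100 = (s - 5)^2*(s - 4).
Partial fraction decomposition gives [3/(s - 5)] + [-4/(s - 5)^2] + [5/(s - 4)].
Invert each term: 3/(s - 5) ↔ 3e^(5t); -4/(s - 5)^2 ↔ -4t·e^(5t); 5/(s - 4) ↔ 5e^(4t).

-4*t*exp(5*t) + 3*exp(5*t) + 5*exp(4*t)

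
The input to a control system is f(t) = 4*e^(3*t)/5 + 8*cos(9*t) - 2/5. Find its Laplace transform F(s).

By linearity of the Laplace transform, transform each term separately.
L{-2/5} = (-2/5)/s; (4/5)·[L{e^(3t)} = 1/(s - 3)]; (8)·[L{cos(9t)} = s/(s^2 + 81)].

F(s) = 8*s/(s^2 + 81) + 4/(5*(s - 3)) - 2/(5*s)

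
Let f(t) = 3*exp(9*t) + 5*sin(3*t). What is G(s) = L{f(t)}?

The transform is linear, so treat each term independently.
(3)·[L{e^(9t)} = 1/(s - 9)]; (5)·[L{sin(3t)} = 3/(s^2 + 9)].

G(s) = 15/(s^2 + 9) + 3/(s - 9)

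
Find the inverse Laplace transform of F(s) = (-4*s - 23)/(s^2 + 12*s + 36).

Factor the denominator: s^2 + 12*s + 36 = (s + 6)^2.
Partial fraction decomposition gives [-4/(s + 6)] + [(s + 6)^(-2)].
Invert each term: -4/(s + 6) ↔ -4e^(-6t); 1/(s + 6)^2 ↔ t·e^(-6t).

t*exp(-6*t) - 4*exp(-6*t)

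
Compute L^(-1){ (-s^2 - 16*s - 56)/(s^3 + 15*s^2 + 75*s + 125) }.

-t^2*exp(-5*t)/2 - 6*t*exp(-5*t) - exp(-5*t)

Factor the denominator: s^3 + 15*s^2 + 75*s + 125 = (s + 5)^3.
Partial fraction decomposition gives [-1/(s + 5)] + [-6/(s + 5)^2] + [-1/(s + 5)^3].
Invert each term: -1/(s + 5) ↔ -e^(-5t); -6/(s + 5)^2 ↔ -6t·e^(-5t); -1/(s + 5)^3 ↔ (-1/2)t^2·e^(-5t).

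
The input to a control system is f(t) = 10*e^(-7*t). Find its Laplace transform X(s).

L{10} = 10/s.
By the first shifting theorem, multiplying by e^(-7t) replaces s with s + 7.

X(s) = 10/(s + 7)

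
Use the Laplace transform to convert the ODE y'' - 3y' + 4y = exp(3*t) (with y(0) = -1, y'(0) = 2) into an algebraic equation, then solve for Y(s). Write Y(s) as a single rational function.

Laplace-transform each side.
The derivative rules (L{y''} = s^2 Y - s·y(0) - y'(0) and L{y'} = sY - y(0), with y(0) = -1, y'(0) = 2) turn the left side into (s^2 - 3*s + 4)Y - (-s + 5).
The right side is L{exp(3*t)} = 1/(s - 3).
So (s^2 - 3*s + 4)Y = 1/(s - 3) + (-s + 5).
Isolate Y and clear denominators.

Y(s) = (-s^2 + 8*s - 14)/(s^3 - 6*s^2 + 13*s - 12)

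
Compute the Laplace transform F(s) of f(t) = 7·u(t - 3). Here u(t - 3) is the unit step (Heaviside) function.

F(s) = 7*exp(-3*s)/s

By the second shifting theorem, L{u(t - c)·g(t - c)} = e^(-cs)·G(s) with c = 3 and G(s) = L{g(t)}.
L{7} = 7/s.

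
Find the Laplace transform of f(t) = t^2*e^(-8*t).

2/(s + 8)^3

L{e^(-8t)} = 1/(s + 8).
Then apply L{t^2·g(t)} = (-1)^2 d^2/ds^2[H(s)] with H(s) = 1/(s + 8):
differentiating 2 times and applying the sign gives 2/(s + 8)^3.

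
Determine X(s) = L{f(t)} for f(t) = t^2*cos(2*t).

X(s) = 2*s*(s^2 - 12)/(s^2 + 4)^3

L{cos(2t)} = s/(s^2 + 4).
Then apply L{t^2·g(t)} = (-1)^2 d^2/ds^2[G(s)] with G(s) = s/(s^2 + 4):
differentiating 2 times and applying the sign gives 2*s*(s^2 - 12)/(s^2 + 4)^3.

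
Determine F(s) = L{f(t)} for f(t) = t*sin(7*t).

L{sin(7t)} = 7/(s^2 + 49).
Then apply L{t·g(t)} = -d/ds[G(s)] with G(s) = 7/(s^2 + 49):
differentiating 1 time and applying the sign gives 14*s/(s^2 + 49)^2.

F(s) = 14*s/(s^2 + 49)^2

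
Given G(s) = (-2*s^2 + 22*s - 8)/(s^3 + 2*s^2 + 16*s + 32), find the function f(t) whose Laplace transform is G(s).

f(t) = 5*sin(4*t) + cos(4*t) - 3*exp(-2*t)

Factor the denominator: s^3 + 2*s^2 + 16*s + 32 = (s + 2)*(s^2 + 16).
Partial fraction decomposition gives [-3/(s + 2)] + [s/(s^2 + 16)] + [20/(s^2 + 16)].
Invert each term: -3/(s + 2) ↔ -3e^(-2t); 1·s/(s^2 + 16) ↔ cos(4t); 5·4/(s^2 + 16) ↔ 5sin(4t).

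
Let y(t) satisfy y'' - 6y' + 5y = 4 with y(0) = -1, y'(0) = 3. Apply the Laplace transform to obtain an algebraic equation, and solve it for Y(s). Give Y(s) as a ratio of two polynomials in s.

Laplace-transform each side.
The derivative rules (L{y''} = s^2 Y - s·y(0) - y'(0) and L{y'} = sY - y(0), with y(0) = -1, y'(0) = 3) turn the left side into (s^2 - 6*s + 5)Y - (-s + 9).
The right side is L{4} = 4/s.
So (s^2 - 6*s + 5)Y = 4/s + (-s + 9).
Isolate Y and clear denominators.

Y(s) = (-s^2 + 9*s + 4)/(s^3 - 6*s^2 + 5*s)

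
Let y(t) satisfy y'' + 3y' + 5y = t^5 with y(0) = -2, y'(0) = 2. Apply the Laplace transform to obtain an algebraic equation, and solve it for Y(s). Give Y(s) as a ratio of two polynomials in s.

Transform both sides with L{·}.
With L{y''} = s^2 Y - s·y(0) - y'(0) and L{y'} = sY - y(0), with y(0) = -2, y'(0) = 2: the LHS transforms to (s^2 + 3*s + 5)Y - (-2*s - 4).
The right side is L{t^5} = 120/s^6.
So (s^2 + 3*s + 5)Y = 120/s^6 + (-2*s - 4).
Solve for Y(s) and write it as one ratio of polynomials.

Y(s) = (-2*s^7 - 4*s^6 + 120)/(s^8 + 3*s^7 + 5*s^6)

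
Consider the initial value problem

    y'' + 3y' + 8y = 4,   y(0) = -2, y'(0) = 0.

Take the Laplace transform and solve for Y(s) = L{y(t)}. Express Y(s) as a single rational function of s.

Laplace-transform each side.
Using L{y''} = s^2 Y - s·y(0) - y'(0) and L{y'} = sY - y(0), with y(0) = -2, y'(0) = 0, the left side becomes (s^2 + 3*s + 8)Y - (-2*s - 6).
The right side is L{4} = 4/s.
So (s^2 + 3*s + 8)Y = 4/s + (-2*s - 6).
Solve for Y(s) and write it as one ratio of polynomials.

Y(s) = (-2*s^2 - 6*s + 4)/(s^3 + 3*s^2 + 8*s)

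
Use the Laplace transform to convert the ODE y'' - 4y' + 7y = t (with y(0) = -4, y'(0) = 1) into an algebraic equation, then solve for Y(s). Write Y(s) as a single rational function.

Y(s) = (-4*s^3 + 17*s^2 + 1)/(s^4 - 4*s^3 + 7*s^2)

Take the Laplace transform of both sides.
With L{y''} = s^2 Y - s·y(0) - y'(0) and L{y'} = sY - y(0), with y(0) = -4, y'(0) = 1: the LHS transforms to (s^2 - 4*s + 7)Y - (-4*s + 17).
The right side is L{t} = s^(-2).
So (s^2 - 4*s + 7)Y = s^(-2) + (-4*s + 17).
Divide through and combine into a single rational function.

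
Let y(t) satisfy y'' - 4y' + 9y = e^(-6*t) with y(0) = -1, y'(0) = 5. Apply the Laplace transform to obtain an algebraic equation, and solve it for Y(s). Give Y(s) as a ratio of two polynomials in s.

Take the Laplace transform of both sides.
Using L{y''} = s^2 Y - s·y(0) - y'(0) and L{y'} = sY - y(0), with y(0) = -1, y'(0) = 5, the left side becomes (s^2 - 4*s + 9)Y - (-s + 9).
The right side is L{e^(-6*t)} = 1/(s + 6).
So (s^2 - 4*s + 9)Y = 1/(s + 6) + (-s + 9).
Divide through and combine into a single rational function.

Y(s) = (-s^2 + 3*s + 55)/(s^3 + 2*s^2 - 15*s + 54)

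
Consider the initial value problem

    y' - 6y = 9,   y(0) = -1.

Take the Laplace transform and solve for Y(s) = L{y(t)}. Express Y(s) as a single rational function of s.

Y(s) = (-s + 9)/(s^2 - 6*s)

Take the Laplace transform of both sides.
The derivative rules (L{y'} = sY - y(0) = sY - (-1)) turn the left side into (s - 6)Y - (-1).
The right side is L{9} = 9/s.
So (s - 6)Y = 9/s + (-1).
Isolate Y and clear denominators.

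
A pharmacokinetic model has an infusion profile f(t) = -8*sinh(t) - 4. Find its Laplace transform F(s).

F(s) = -8/(s^2 - 1) - 4/s

Apply the Laplace transform termwise.
L{-4} = -4/s; (-8)·[L{sinh(t)} = 1/(s^2 - 1)].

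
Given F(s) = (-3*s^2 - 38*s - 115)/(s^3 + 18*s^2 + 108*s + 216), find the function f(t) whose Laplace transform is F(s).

Factor the denominator: s^3 + 18*s^2 + 108*s + 216 = (s + 6)^3.
Partial fraction decomposition gives [-3/(s + 6)] + [-2/(s + 6)^2] + [5/(s + 6)^3].
Invert each term: -3/(s + 6) ↔ -3e^(-6t); -2/(s + 6)^2 ↔ -2t·e^(-6t); 5/(s + 6)^3 ↔ (5/2)t^2·e^(-6t).

f(t) = 5*t^2*exp(-6*t)/2 - 2*t*exp(-6*t) - 3*exp(-6*t)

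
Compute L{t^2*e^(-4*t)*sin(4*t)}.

8*(3*s^2 + 24*s + 32)/(s^2 + 8*s + 32)^3

L{sin(4t)} = 4/(s^2 + 16).
Multiplying by e^(-4t) shifts s → s + 4, so L{e^(-4*t)*sin(4*t)} = 4/((s + 4)^2 + 16).
Then apply L{t^2·g(t)} = (-1)^2 d^2/ds^2[G(s)] with G(s) = 4/((s + 4)^2 + 16):
differentiating 2 times and applying the sign gives 8*(3*s^2 + 24*s + 32)/(s^2 + 8*s + 32)^3.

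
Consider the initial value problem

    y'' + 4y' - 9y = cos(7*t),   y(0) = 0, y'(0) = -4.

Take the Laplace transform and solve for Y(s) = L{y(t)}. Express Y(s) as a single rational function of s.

Take the Laplace transform of both sides.
Using L{y''} = s^2 Y - s·y(0) - y'(0) and L{y'} = sY - y(0), with y(0) = 0, y'(0) = -4, the left side becomes (s^2 + 4*s - 9)Y - (-4).
The right side is L{cos(7*t)} = s/(s^2 + 49).
So (s^2 + 4*s - 9)Y = s/(s^2 + 49) + (-4).
Divide through and combine into a single rational function.

Y(s) = (-4*s^2 + s - 196)/(s^4 + 4*s^3 + 40*s^2 + 196*s - 441)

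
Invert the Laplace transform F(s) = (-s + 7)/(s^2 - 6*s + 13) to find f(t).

Complete the square in the denominator: s^2 - 6*s + 13 = (s - 3)^2 + 2^2.
Split the numerator to match: -s + 7 = -1·(s - 3) + 2·2.
Invert each term: -1·(s - 3)/((s - 3)^2 + 4) ↔ -e^(3t)cos(2t); 2·2/((s - 3)^2 + 4) ↔ 2e^(3t)sin(2t).

f(t) = 2*exp(3*t)*sin(2*t) - exp(3*t)*cos(2*t)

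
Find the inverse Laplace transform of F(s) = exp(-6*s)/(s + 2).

Heaviside(t - 6)*(exp(-2*t + 12))

The factor e^(-6s) signals a time shift by c = 6 (second shifting theorem).
L{e^(-2t)} = 1/(s + 2), so L^-1{1/(s + 2)} = exp(-2*t).
Hence the inverse is u(t - 6) times that function evaluated at t - 6.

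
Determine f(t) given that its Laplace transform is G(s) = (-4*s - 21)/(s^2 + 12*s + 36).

Factor the denominator: s^2 + 12*s + 36 = (s + 6)^2.
Partial fraction decomposition gives [-4/(s + 6)] + [3/(s + 6)^2].
Invert each term: -4/(s + 6) ↔ -4e^(-6t); 3/(s + 6)^2 ↔ 3t·e^(-6t).

f(t) = 3*t*exp(-6*t) - 4*exp(-6*t)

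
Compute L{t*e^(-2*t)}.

L{t} = 1!/s^2 = 1/s^2.
By the first shifting theorem, multiplying by e^(-2t) replaces s with s + 2.

(s + 2)^(-2)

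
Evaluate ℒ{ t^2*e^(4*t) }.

2/(s - 4)^3

L{e^(4t)} = 1/(s - 4).
Then apply L{t^2·g(t)} = (-1)^2 d^2/ds^2[G(s)] with G(s) = 1/(s - 4):
differentiating 2 times and applying the sign gives 2/(s - 4)^3.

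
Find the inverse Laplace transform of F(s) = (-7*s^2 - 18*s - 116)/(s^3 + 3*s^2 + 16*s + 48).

Factor the denominator: s^3 + 3*s^2 + 16*s + 48 = (s + 3)*(s^2 + 16).
Partial fraction decomposition gives [-5/(s + 3)] + [-2*s/(s^2 + 16)] + [-12/(s^2 + 16)].
Invert each term: -5/(s + 3) ↔ -5e^(-3t); -2·s/(s^2 + 16) ↔ -2cos(4t); -3·4/(s^2 + 16) ↔ -3sin(4t).

-3*sin(4*t) - 2*cos(4*t) - 5*exp(-3*t)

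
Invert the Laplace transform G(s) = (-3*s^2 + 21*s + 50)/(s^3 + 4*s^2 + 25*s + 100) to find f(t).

Factor the denominator: s^3 + 4*s^2 + 25*s + 100 = (s + 4)*(s^2 + 25).
Partial fraction decomposition gives [-2/(s + 4)] + [-s/(s^2 + 25)] + [25/(s^2 + 25)].
Invert each term: -2/(s + 4) ↔ -2e^(-4t); -1·s/(s^2 + 25) ↔ -cos(5t); 5·5/(s^2 + 25) ↔ 5sin(5t).

f(t) = 5*sin(5*t) - cos(5*t) - 2*exp(-4*t)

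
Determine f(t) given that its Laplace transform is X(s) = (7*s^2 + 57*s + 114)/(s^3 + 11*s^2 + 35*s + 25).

Factor the denominator: s^3 + 11*s^2 + 35*s + 25 = (s + 1)*(s + 5)^2.
Partial fraction decomposition gives [3/(s + 5)] + [-1/(s + 5)^2] + [4/(s + 1)].
Invert each term: 3/(s + 5) ↔ 3e^(-5t); -1/(s + 5)^2 ↔ -t·e^(-5t); 4/(s + 1) ↔ 4e^(-t).

f(t) = -t*exp(-5*t) + 4*exp(-t) + 3*exp(-5*t)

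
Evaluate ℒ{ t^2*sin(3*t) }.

18*(s^2 - 3)/(s^2 + 9)^3

L{sin(3t)} = 3/(s^2 + 9).
Then apply L{t^2·g(t)} = (-1)^2 d^2/ds^2[G(s)] with G(s) = 3/(s^2 + 9):
differentiating 2 times and applying the sign gives 18*(s^2 - 3)/(s^2 + 9)^3.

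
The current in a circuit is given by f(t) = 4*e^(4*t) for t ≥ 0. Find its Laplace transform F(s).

F(s) = 4/(s - 4)

L{4} = 4/s.
By the first shifting theorem, multiplying by e^(4t) replaces s with s - 4.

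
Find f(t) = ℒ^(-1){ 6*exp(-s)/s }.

The factor e^(-s) signals a time shift by c = 1 (second shifting theorem).
L{6} = 6/s, so L^-1{6/s} = 6.
Hence the inverse is u(t - 1) times that function evaluated at t - 1.

f(t) = Heaviside(t - 1)*(6)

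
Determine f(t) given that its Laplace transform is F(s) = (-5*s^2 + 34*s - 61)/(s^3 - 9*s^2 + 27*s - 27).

Factor the denominator: s^3 - 9*s^2 + 27*s - 27 = (s - 3)^3.
Partial fraction decomposition gives [-5/(s - 3)] + [4/(s - 3)^2] + [-4/(s - 3)^3].
Invert each term: -5/(s - 3) ↔ -5e^(3t); 4/(s - 3)^2 ↔ 4t·e^(3t); -4/(s - 3)^3 ↔ (-2)t^2·e^(3t).

f(t) = -2*t^2*exp(3*t) + 4*t*exp(3*t) - 5*exp(3*t)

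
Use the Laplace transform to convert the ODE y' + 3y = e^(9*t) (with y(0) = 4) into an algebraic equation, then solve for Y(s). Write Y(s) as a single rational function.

Transform both sides with L{·}.
The derivative rules (L{y'} = sY - y(0) = sY - 4) turn the left side into (s + 3)Y - (4).
The right side is L{e^(9*t)} = 1/(s - 9).
So (s + 3)Y = 1/(s - 9) + (4).
Isolate Y and clear denominators.

Y(s) = (4*s - 35)/(s^2 - 6*s - 27)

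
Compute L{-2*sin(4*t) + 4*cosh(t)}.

4*s/(s^2 - 1) - 8/(s^2 + 16)

Apply the Laplace transform termwise.
(4)·[L{cosh(t)} = s/(s^2 - 1)]; (-2)·[L{sin(4t)} = 4/(s^2 + 16)].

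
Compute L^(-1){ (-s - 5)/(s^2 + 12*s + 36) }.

t*exp(-6*t) - exp(-6*t)

Factor the denominator: s^2 + 12*s + 36 = (s + 6)^2.
Partial fraction decomposition gives [-1/(s + 6)] + [(s + 6)^(-2)].
Invert each term: -1/(s + 6) ↔ -e^(-6t); 1/(s + 6)^2 ↔ t·e^(-6t).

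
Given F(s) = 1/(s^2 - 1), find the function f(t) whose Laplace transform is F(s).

Since L{sinh(t)} = 1/(s^2 - 1), the inverse is sinh(t).

f(t) = sinh(t)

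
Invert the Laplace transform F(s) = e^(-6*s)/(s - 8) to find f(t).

The factor e^(-6s) signals a time shift by c = 6 (second shifting theorem).
L{e^(8t)} = 1/(s - 8), so L^-1{1/(s - 8)} = e^(8*t).
Hence the inverse is u(t - 6) times that function evaluated at t - 6.

f(t) = Heaviside(t - 6)*(exp(8*t - 48))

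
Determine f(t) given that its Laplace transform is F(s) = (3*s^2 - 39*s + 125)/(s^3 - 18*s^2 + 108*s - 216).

Factor the denominator: s^3 - 18*s^2 + 108*s - 216 = (s - 6)^3.
Partial fraction decomposition gives [3/(s - 6)] + [-3/(s - 6)^2] + [-1/(s - 6)^3].
Invert each term: 3/(s - 6) ↔ 3e^(6t); -3/(s - 6)^2 ↔ -3t·e^(6t); -1/(s - 6)^3 ↔ (-1/2)t^2·e^(6t).

f(t) = -t^2*exp(6*t)/2 - 3*t*exp(6*t) + 3*exp(6*t)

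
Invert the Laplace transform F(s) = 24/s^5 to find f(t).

Since L{t^4} = 4!/s^5 = 24/s^5, the inverse is t^4.

f(t) = t^4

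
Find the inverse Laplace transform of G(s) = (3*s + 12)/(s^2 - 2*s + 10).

Complete the square in the denominator: s^2 - 2*s + 10 = (s - 1)^2 + 3^2.
Split the numerator to match: 3*s + 12 = 3·(s - 1) + 5·3.
Invert each term: 3·(s - 1)/((s - 1)^2 + 9) ↔ 3e^(t)cos(3t); 5·3/((s - 1)^2 + 9) ↔ 5e^(t)sin(3t).

5*exp(t)*sin(3*t) + 3*exp(t)*cos(3*t)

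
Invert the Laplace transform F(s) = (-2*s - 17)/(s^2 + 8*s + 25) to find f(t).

Complete the square in the denominator: s^2 + 8*s + 25 = (s + 4)^2 + 3^2.
Split the numerator to match: -2*s - 17 = -2·(s + 4) - 3·3.
Invert each term: -2·(s + 4)/((s + 4)^2 + 9) ↔ -2e^(-4t)cos(3t); -3·3/((s + 4)^2 + 9) ↔ -3e^(-4t)sin(3t).

f(t) = -3*exp(-4*t)*sin(3*t) - 2*exp(-4*t)*cos(3*t)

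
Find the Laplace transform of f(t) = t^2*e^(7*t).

2/(s - 7)^3

L{e^(7t)} = 1/(s - 7).
Then apply L{t^2·g(t)} = (-1)^2 d^2/ds^2[G(s)] with G(s) = 1/(s - 7):
differentiating 2 times and applying the sign gives 2/(s - 7)^3.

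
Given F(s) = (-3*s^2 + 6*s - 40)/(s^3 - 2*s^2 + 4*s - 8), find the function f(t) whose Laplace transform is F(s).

f(t) = -5*exp(2*t) + 5*sin(2*t) + 2*cos(2*t)

Factor the denominator: s^3 - 2*s^2 + 4*s - 8 = (s - 2)*(s^2 + 4).
Partial fraction decomposition gives [-5/(s - 2)] + [2*s/(s^2 + 4)] + [10/(s^2 + 4)].
Invert each term: -5/(s - 2) ↔ -5e^(2t); 2·s/(s^2 + 4) ↔ 2cos(2t); 5·2/(s^2 + 4) ↔ 5sin(2t).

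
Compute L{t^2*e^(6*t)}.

L{e^(6t)} = 1/(s - 6).
Then apply L{t^2·g(t)} = (-1)^2 d^2/ds^2[G(s)] with G(s) = 1/(s - 6):
differentiating 2 times and applying the sign gives 2/(s - 6)^3.

2/(s - 6)^3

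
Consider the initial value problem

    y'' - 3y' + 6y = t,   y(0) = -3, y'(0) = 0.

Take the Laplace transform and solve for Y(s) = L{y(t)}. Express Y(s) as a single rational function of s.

Transform both sides with L{·}.
The derivative rules (L{y''} = s^2 Y - s·y(0) - y'(0) and L{y'} = sY - y(0), with y(0) = -3, y'(0) = 0) turn the left side into (s^2 - 3*s + 6)Y - (-3*s + 9).
The right side is L{t} = s^(-2).
So (s^2 - 3*s + 6)Y = s^(-2) + (-3*s + 9).
Isolate Y and clear denominators.

Y(s) = (-3*s^3 + 9*s^2 + 1)/(s^4 - 3*s^3 + 6*s^2)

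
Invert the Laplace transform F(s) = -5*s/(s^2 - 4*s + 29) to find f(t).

f(t) = -2*exp(2*t)*sin(5*t) - 5*exp(2*t)*cos(5*t)

Complete the square in the denominator: s^2 - 4*s + 29 = (s - 2)^2 + 5^2.
Split the numerator to match: -5*s = -5·(s - 2) - 2·5.
Invert each term: -5·(s - 2)/((s - 2)^2 + 25) ↔ -5e^(2t)cos(5t); -2·5/((s - 2)^2 + 25) ↔ -2e^(2t)sin(5t).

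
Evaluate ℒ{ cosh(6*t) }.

L{cosh(6t)} = s/(s^2 - 36).

s/(s^2 - 36)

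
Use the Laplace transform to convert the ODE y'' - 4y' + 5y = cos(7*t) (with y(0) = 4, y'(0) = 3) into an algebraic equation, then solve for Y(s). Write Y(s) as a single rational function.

Take the Laplace transform of both sides.
With L{y''} = s^2 Y - s·y(0) - y'(0) and L{y'} = sY - y(0), with y(0) = 4, y'(0) = 3: the LHS transforms to (s^2 - 4*s + 5)Y - (4*s - 13).
The right side is L{cos(7*t)} = s/(s^2 + 49).
So (s^2 - 4*s + 5)Y = s/(s^2 + 49) + (4*s - 13).
Divide through and combine into a single rational function.

Y(s) = (4*s^3 - 13*s^2 + 197*s - 637)/(s^4 - 4*s^3 + 54*s^2 - 196*s + 245)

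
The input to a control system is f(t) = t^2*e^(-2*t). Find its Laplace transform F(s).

L{t^2} = 2!/s^3 = 2/s^3.
By the first shifting theorem, multiplying by e^(-2t) replaces s with s + 2.

F(s) = 2/(s + 2)^3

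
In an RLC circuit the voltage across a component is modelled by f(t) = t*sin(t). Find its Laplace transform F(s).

L{sin(t)} = 1/(s^2 + 1).
Then apply L{t·g(t)} = -d/ds[G(s)] with G(s) = 1/(s^2 + 1):
differentiating 1 time and applying the sign gives 2*s/(s^2 + 1)^2.

F(s) = 2*s/(s^2 + 1)^2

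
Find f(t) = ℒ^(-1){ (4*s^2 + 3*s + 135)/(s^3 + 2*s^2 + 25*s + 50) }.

f(t) = sin(5*t) - cos(5*t) + 5*exp(-2*t)

Factor the denominator: s^3 + 2*s^2 + 25*s + 50 = (s + 2)*(s^2 + 25).
Partial fraction decomposition gives [5/(s + 2)] + [-s/(s^2 + 25)] + [5/(s^2 + 25)].
Invert each term: 5/(s + 2) ↔ 5e^(-2t); -1·s/(s^2 + 25) ↔ -cos(5t); 1·5/(s^2 + 25) ↔ sin(5t).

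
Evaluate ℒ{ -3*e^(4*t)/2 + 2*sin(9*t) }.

18/(s^2 + 81) - 3/(2*(s - 4))

By linearity of the Laplace transform, transform each term separately.
(-3/2)·[L{e^(4t)} = 1/(s - 4)]; (2)·[L{sin(9t)} = 9/(s^2 + 81)].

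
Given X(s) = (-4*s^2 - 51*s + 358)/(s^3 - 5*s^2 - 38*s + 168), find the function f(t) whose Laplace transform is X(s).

Factor the denominator: s^3 - 5*s^2 - 38*s + 168 = (s - 7)*(s - 4)*(s + 6).
Partial fraction decomposition gives [4/(s + 6)] + [-5/(s - 7)] + [-3/(s - 4)].
Invert each term: 4/(s + 6) ↔ 4e^(-6t); -5/(s - 7) ↔ -5e^(7t); -3/(s - 4) ↔ -3e^(4t).

f(t) = -5*exp(7*t) - 3*exp(4*t) + 4*exp(-6*t)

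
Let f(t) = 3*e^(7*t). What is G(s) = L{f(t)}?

G(s) = 3/(s - 7)

L{3} = 3/s.
By the first shifting theorem, multiplying by e^(7t) replaces s with s - 7.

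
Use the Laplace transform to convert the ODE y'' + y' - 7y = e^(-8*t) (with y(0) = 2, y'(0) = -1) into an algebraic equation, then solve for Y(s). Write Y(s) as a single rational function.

Take the Laplace transform of both sides.
The derivative rules (L{y''} = s^2 Y - s·y(0) - y'(0) and L{y'} = sY - y(0), with y(0) = 2, y'(0) = -1) turn the left side into (s^2 + s - 7)Y - (2*s + 1).
The right side is L{e^(-8*t)} = 1/(s + 8).
So (s^2 + s - 7)Y = 1/(s + 8) + (2*s + 1).
Divide through and combine into a single rational function.

Y(s) = (2*s^2 + 17*s + 9)/(s^3 + 9*s^2 + s - 56)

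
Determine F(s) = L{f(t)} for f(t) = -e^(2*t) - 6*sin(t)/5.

By linearity of the Laplace transform, transform each term separately.
(-6/5)·[L{sin(t)} = 1/(s^2 + 1)]; (-1)·[L{e^(2t)} = 1/(s - 2)].

F(s) = -6/(5*(s^2 + 1)) - 1/(s - 2)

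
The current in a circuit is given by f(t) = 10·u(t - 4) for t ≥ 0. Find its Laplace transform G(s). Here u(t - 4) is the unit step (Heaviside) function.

G(s) = 10*exp(-4*s)/s

By the second shifting theorem, L{u(t - c)·g(t - c)} = e^(-cs)·H(s) with c = 4 and H(s) = L{g(t)}.
L{10} = 10/s.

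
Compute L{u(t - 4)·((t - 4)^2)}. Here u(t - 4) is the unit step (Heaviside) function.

2*exp(-4*s)/s^3

By the second shifting theorem, L{u(t - c)·g(t - c)} = e^(-cs)·G(s) with c = 4 and G(s) = L{g(t)}.
L{t^2} = 2!/s^3 = 2/s^3.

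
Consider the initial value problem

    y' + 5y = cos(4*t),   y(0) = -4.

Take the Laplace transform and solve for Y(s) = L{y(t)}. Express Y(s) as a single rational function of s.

Transform both sides with L{·}.
The derivative rules (L{y'} = sY - y(0) = sY - (-4)) turn the left side into (s + 5)Y - (-4).
The right side is L{cos(4*t)} = s/(s^2 + 16).
So (s + 5)Y = s/(s^2 + 16) + (-4).
Isolate Y and clear denominators.

Y(s) = (-4*s^2 + s - 64)/(s^3 + 5*s^2 + 16*s + 80)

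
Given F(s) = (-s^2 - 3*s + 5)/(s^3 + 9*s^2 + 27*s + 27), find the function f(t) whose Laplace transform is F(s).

f(t) = 5*t^2*exp(-3*t)/2 + 3*t*exp(-3*t) - exp(-3*t)

Factor the denominator: s^3 + 9*s^2 + 27*s + 27 = (s + 3)^3.
Partial fraction decomposition gives [-1/(s + 3)] + [3/(s + 3)^2] + [5/(s + 3)^3].
Invert each term: -1/(s + 3) ↔ -e^(-3t); 3/(s + 3)^2 ↔ 3t·e^(-3t); 5/(s + 3)^3 ↔ (5/2)t^2·e^(-3t).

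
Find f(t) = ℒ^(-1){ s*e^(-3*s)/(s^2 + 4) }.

The factor e^(-3s) signals a time shift by c = 3 (second shifting theorem).
L{cos(2t)} = s/(s^2 + 4), so L^-1{s/(s^2 + 4)} = cos(2*t).
Hence the inverse is u(t - 3) times that function evaluated at t - 3.

f(t) = Heaviside(t - 3)*(cos(2*t - 6))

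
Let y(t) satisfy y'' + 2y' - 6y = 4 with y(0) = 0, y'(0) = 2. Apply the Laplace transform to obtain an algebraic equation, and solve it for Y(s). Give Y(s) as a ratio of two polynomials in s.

Take the Laplace transform of both sides.
The derivative rules (L{y''} = s^2 Y - s·y(0) - y'(0) and L{y'} = sY - y(0), with y(0) = 0, y'(0) = 2) turn the left side into (s^2 + 2*s - 6)Y - (2).
The right side is L{4} = 4/s.
So (s^2 + 2*s - 6)Y = 4/s + (2).
Solve for Y(s) and write it as one ratio of polynomials.

Y(s) = (2*s + 4)/(s^3 + 2*s^2 - 6*s)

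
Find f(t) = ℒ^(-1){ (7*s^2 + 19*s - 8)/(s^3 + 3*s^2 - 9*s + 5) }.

f(t) = 3*t*exp(t) + 5*exp(t) + 2*exp(-5*t)

Factor the denominator: s^3 + 3*s^2 - 9*s + 5 = (s - 1)^2*(s + 5).
Partial fraction decomposition gives [5/(s - 1)] + [3/(s - 1)^2] + [2/(s + 5)].
Invert each term: 5/(s - 1) ↔ 5e^(t); 3/(s - 1)^2 ↔ 3t·e^(t); 2/(s + 5) ↔ 2e^(-5t).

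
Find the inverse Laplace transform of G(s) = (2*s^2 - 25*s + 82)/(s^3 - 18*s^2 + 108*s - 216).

Factor the denominator: s^3 - 18*s^2 + 108*s - 216 = (s - 6)^3.
Partial fraction decomposition gives [2/(s - 6)] + [-1/(s - 6)^2] + [4/(s - 6)^3].
Invert each term: 2/(s - 6) ↔ 2e^(6t); -1/(s - 6)^2 ↔ -t·e^(6t); 4/(s - 6)^3 ↔ (2)t^2·e^(6t).

2*t^2*exp(6*t) - t*exp(6*t) + 2*exp(6*t)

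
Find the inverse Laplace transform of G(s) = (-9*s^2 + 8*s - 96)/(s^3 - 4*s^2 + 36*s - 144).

-4*exp(4*t) - 2*sin(6*t) - 5*cos(6*t)

Factor the denominator: s^3 - 4*s^2 + 36*s - 144 = (s - 4)*(s^2 + 36).
Partial fraction decomposition gives [-4/(s - 4)] + [-5*s/(s^2 + 36)] + [-12/(s^2 + 36)].
Invert each term: -4/(s - 4) ↔ -4e^(4t); -5·s/(s^2 + 36) ↔ -5cos(6t); -2·6/(s^2 + 36) ↔ -2sin(6t).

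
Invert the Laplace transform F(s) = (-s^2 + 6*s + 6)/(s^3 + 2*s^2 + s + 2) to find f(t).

f(t) = 4*sin(t) + cos(t) - 2*exp(-2*t)

Factor the denominator: s^3 + 2*s^2 + s + 2 = (s + 2)*(s^2 + 1).
Partial fraction decomposition gives [-2/(s + 2)] + [s/(s^2 + 1)] + [4/(s^2 + 1)].
Invert each term: -2/(s + 2) ↔ -2e^(-2t); 1·s/(s^2 + 1) ↔ cos(t); 4·1/(s^2 + 1) ↔ 4sin(t).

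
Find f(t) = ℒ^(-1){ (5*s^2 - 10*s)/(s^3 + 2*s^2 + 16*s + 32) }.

f(t) = -4*sin(4*t) + 3*cos(4*t) + 2*exp(-2*t)

Factor the denominator: s^3 + 2*s^2 + 16*s + 32 = (s + 2)*(s^2 + 16).
Partial fraction decomposition gives [2/(s + 2)] + [3*s/(s^2 + 16)] + [-16/(s^2 + 16)].
Invert each term: 2/(s + 2) ↔ 2e^(-2t); 3·s/(s^2 + 16) ↔ 3cos(4t); -4·4/(s^2 + 16) ↔ -4sin(4t).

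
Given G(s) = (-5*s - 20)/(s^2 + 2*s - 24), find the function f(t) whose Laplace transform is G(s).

Factor the denominator: s^2 + 2*s - 24 = (s - 4)*(s + 6).
Partial fraction decomposition gives [-1/(s + 6)] + [-4/(s - 4)].
Invert each term: -1/(s + 6) ↔ -e^(-6t); -4/(s - 4) ↔ -4e^(4t).

f(t) = -4*exp(4*t) - exp(-6*t)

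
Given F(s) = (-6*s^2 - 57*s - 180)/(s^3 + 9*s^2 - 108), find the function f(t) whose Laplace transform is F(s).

f(t) = 6*t*exp(-6*t) - 5*exp(3*t) - exp(-6*t)

Factor the denominator: s^3 + 9*s^2 - 108 = (s - 3)*(s + 6)^2.
Partial fraction decomposition gives [-1/(s + 6)] + [6/(s + 6)^2] + [-5/(s - 3)].
Invert each term: -1/(s + 6) ↔ -e^(-6t); 6/(s + 6)^2 ↔ 6t·e^(-6t); -5/(s - 3) ↔ -5e^(3t).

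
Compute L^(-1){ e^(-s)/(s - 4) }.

The factor e^(-s) signals a time shift by c = 1 (second shifting theorem).
L{e^(4t)} = 1/(s - 4), so L^-1{1/(s - 4)} = e^(4*t).
Hence the inverse is u(t - 1) times that function evaluated at t - 1.

Heaviside(t - 1)*(exp(4*t - 4))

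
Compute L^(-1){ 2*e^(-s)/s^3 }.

The factor e^(-s) signals a time shift by c = 1 (second shifting theorem).
L{t^2} = 2!/s^3 = 2/s^3, so L^-1{2/s^3} = t^2.
Hence the inverse is u(t - 1) times that function evaluated at t - 1.

Heaviside(t - 1)*((t - 1)^2)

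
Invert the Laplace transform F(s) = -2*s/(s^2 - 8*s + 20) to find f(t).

Complete the square in the denominator: s^2 - 8*s + 20 = (s - 4)^2 + 2^2.
Split the numerator to match: -2*s = -2·(s - 4) - 4·2.
Invert each term: -2·(s - 4)/((s - 4)^2 + 4) ↔ -2e^(4t)cos(2t); -4·2/((s - 4)^2 + 4) ↔ -4e^(4t)sin(2t).

f(t) = -4*exp(4*t)*sin(2*t) - 2*exp(4*t)*cos(2*t)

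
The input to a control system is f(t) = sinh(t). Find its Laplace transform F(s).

F(s) = 1/(s^2 - 1)

L{sinh(t)} = 1/(s^2 - 1).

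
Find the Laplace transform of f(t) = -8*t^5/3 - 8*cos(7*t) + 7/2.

-8*s/(s^2 + 49) + 7/(2*s) - 320/s^6

The transform is linear, so treat each term independently.
(-8)·[L{cos(7t)} = s/(s^2 + 49)]; (-8/3)·[L{t^5} = 5!/s^6 = 120/s^6]; L{7/2} = (7/2)/s.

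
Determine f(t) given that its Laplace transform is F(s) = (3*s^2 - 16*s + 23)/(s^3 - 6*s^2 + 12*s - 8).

f(t) = 3*t^2*exp(2*t)/2 - 4*t*exp(2*t) + 3*exp(2*t)

Factor the denominator: s^3 - 6*s^2 + 12*s - 8 = (s - 2)^3.
Partial fraction decomposition gives [3/(s - 2)] + [-4/(s - 2)^2] + [3/(s - 2)^3].
Invert each term: 3/(s - 2) ↔ 3e^(2t); -4/(s - 2)^2 ↔ -4t·e^(2t); 3/(s - 2)^3 ↔ (3/2)t^2·e^(2t).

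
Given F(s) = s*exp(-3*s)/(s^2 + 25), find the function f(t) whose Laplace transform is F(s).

The factor e^(-3s) signals a time shift by c = 3 (second shifting theorem).
L{cos(5t)} = s/(s^2 + 25), so L^-1{s/(s^2 + 25)} = cos(5*t).
Hence the inverse is u(t - 3) times that function evaluated at t - 3.

f(t) = Heaviside(t - 3)*(cos(5*t - 15))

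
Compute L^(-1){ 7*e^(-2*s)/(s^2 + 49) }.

The factor e^(-2s) signals a time shift by c = 2 (second shifting theorem).
L{sin(7t)} = 7/(s^2 + 49), so L^-1{7/(s^2 + 49)} = sin(7*t).
Hence the inverse is u(t - 2) times that function evaluated at t - 2.

Heaviside(t - 2)*(sin(7*t - 14))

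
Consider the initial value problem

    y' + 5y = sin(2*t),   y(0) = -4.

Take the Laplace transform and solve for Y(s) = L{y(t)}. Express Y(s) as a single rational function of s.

Y(s) = (-4*s^2 - 14)/(s^3 + 5*s^2 + 4*s + 20)

Apply the Laplace transform to the equation.
The derivative rules (L{y'} = sY - y(0) = sY - (-4)) turn the left side into (s + 5)Y - (-4).
The right side is L{sin(2*t)} = 2/(s^2 + 4).
So (s + 5)Y = 2/(s^2 + 4) + (-4).
Isolate Y and clear denominators.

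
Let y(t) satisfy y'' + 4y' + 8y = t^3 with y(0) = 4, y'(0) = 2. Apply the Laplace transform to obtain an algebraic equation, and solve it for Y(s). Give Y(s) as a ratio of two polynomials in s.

Laplace-transform each side.
The derivative rules (L{y''} = s^2 Y - s·y(0) - y'(0) and L{y'} = sY - y(0), with y(0) = 4, y'(0) = 2) turn the left side into (s^2 + 4*s + 8)Y - (4*s + 18).
The right side is L{t^3} = 6/s^4.
So (s^2 + 4*s + 8)Y = 6/s^4 + (4*s + 18).
Isolate Y and clear denominators.

Y(s) = (4*s^5 + 18*s^4 + 6)/(s^6 + 4*s^5 + 8*s^4)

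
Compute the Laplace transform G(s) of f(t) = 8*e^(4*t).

G(s) = 8/(s - 4)

L{8} = 8/s.
By the first shifting theorem, multiplying by e^(4t) replaces s with s - 4.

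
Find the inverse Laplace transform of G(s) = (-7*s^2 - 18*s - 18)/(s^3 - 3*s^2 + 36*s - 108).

-3*exp(3*t) - 5*sin(6*t) - 4*cos(6*t)

Factor the denominator: s^3 - 3*s^2 + 36*s - 108 = (s - 3)*(s^2 + 36).
Partial fraction decomposition gives [-3/(s - 3)] + [-4*s/(s^2 + 36)] + [-30/(s^2 + 36)].
Invert each term: -3/(s - 3) ↔ -3e^(3t); -4·s/(s^2 + 36) ↔ -4cos(6t); -5·6/(s^2 + 36) ↔ -5sin(6t).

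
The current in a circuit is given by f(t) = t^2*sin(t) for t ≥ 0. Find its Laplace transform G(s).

L{sin(t)} = 1/(s^2 + 1).
Then apply L{t^2·g(t)} = (-1)^2 d^2/ds^2[H(s)] with H(s) = 1/(s^2 + 1):
differentiating 2 times and applying the sign gives 2*(3*s^2 - 1)/(s^2 + 1)^3.

G(s) = 2*(3*s^2 - 1)/(s^2 + 1)^3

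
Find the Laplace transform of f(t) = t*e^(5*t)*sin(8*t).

L{sin(8t)} = 8/(s^2 + 64).
Multiplying by e^(5t) shifts s → s - 5, so L{e^(5*t)*sin(8*t)} = 8/((s - 5)^2 + 64).
Then apply L{t·g(t)} = -d/ds[G(s)] with G(s) = 8/((s - 5)^2 + 64):
differentiating 1 time and applying the sign gives 16*(s - 5)/(s^2 - 10*s + 89)^2.

16*(s - 5)/(s^2 - 10*s + 89)^2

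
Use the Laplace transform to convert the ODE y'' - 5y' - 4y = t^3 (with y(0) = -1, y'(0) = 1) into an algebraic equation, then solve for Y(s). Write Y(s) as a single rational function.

Take the Laplace transform of both sides.
Using L{y''} = s^2 Y - s·y(0) - y'(0) and L{y'} = sY - y(0), with y(0) = -1, y'(0) = 1, the left side becomes (s^2 - 5*s - 4)Y - (-s + 6).
The right side is L{t^3} = 6/s^4.
So (s^2 - 5*s - 4)Y = 6/s^4 + (-s + 6).
Divide through and combine into a single rational function.

Y(s) = (-s^5 + 6*s^4 + 6)/(s^6 - 5*s^5 - 4*s^4)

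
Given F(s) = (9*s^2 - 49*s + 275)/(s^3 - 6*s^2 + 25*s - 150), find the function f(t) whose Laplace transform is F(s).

f(t) = 5*exp(6*t) - 5*sin(5*t) + 4*cos(5*t)

Factor the denominator: s^3 - 6*s^2 + 25*s - 150 = (s - 6)*(s^2 + 25).
Partial fraction decomposition gives [5/(s - 6)] + [4*s/(s^2 + 25)] + [-25/(s^2 + 25)].
Invert each term: 5/(s - 6) ↔ 5e^(6t); 4·s/(s^2 + 25) ↔ 4cos(5t); -5·5/(s^2 + 25) ↔ -5sin(5t).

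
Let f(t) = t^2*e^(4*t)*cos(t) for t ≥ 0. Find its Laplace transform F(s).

L{cos(t)} = s/(s^2 + 1).
Multiplying by e^(4t) shifts s → s - 4, so L{e^(4*t)*cos(t)} = (s - 4)/((s - 4)^2 + 1).
Then apply L{t^2·g(t)} = (-1)^2 d^2/ds^2[G(s)] with G(s) = (s - 4)/((s - 4)^2 + 1):
differentiating 2 times and applying the sign gives 2*(s - 4)*(s^2 - 8*s + 13)/(s^2 - 8*s + 17)^3.

F(s) = 2*(s - 4)*(s^2 - 8*s + 13)/(s^2 - 8*s + 17)^3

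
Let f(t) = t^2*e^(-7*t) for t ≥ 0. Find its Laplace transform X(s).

L{e^(-7t)} = 1/(s + 7).
Then apply L{t^2·g(t)} = (-1)^2 d^2/ds^2[G(s)] with G(s) = 1/(s + 7):
differentiating 2 times and applying the sign gives 2/(s + 7)^3.

X(s) = 2/(s + 7)^3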